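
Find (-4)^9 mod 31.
By repeated squaring mod 31: (-4)^{1}≡27, (-4)^{2}≡16, (-4)^{4}≡8, (-4)^{8}≡2. Then (-4)^{9} = (-4)^{8+1} ≡ 2 × 27 ≡ 23 mod 31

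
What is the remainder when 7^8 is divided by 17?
By repeated squaring (mod 17): 7^{1}≡7, 7^{2}≡15, 7^{4}≡4, 7^{8}≡16. So 7^{8} ≡ 16 (mod 17)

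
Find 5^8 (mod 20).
By repeated squaring (mod 20): 5^{1}≡5, 5^{2}≡5, 5^{4}≡5, 5^{8}≡5. So 5^{8} ≡ 5 (mod 20)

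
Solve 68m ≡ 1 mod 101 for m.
Since 101 is prime, by Fermat 68^(-1) ≡ 68^{99} ≡ 52 mod 101. Verify: 68 × 52 = 3536 ≡ 1 mod 101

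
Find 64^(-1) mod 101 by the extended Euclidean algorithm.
Extended GCD: 64(30) + 101(-19) = 1. So 64^(-1) ≡ 30 mod 101. Verify: 64 × 30 = 1920 ≡ 1 mod 101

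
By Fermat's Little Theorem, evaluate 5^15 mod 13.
By Fermat: 5^{12} ≡ 1 (mod 13). So 5^{15} = 5^{12} · 5^{3} ≡ 5^{3} ≡ 8 (mod 13)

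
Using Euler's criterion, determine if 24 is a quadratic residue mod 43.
By Euler's criterion: 24^{21} ≡ 1 (mod 43). Since this equals 1, 24 is a QR.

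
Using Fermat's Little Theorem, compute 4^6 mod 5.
By Fermat: 4^{4} ≡ 1 (mod 5). So 4^{6} = 4^{4} · 4^{2} ≡ 4^{2} ≡ 1 (mod 5)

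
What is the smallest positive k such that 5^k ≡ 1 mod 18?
Powers of 5 mod 18: 5^1≡5, 5^2≡7, 5^3≡17, 5^4≡13, 5^5≡11, 5^6≡1. Order = 6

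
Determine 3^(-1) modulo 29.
Since 29 is prime, by Fermat 3^(-1) ≡ 3^{27} ≡ 10 (mod 29). Verify: 3 × 10 = 30 ≡ 1 (mod 29)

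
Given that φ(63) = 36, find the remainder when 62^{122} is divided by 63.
By Euler: 62^{36} ≡ 1 mod 63 since gcd(62, 63) = 1. 122 = 3×36 + 14. So 62^{122} ≡ 62^{14} ≡ 1 mod 63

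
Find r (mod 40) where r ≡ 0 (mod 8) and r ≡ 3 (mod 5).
M = 8 × 5 = 40. M₁ = 5, y₁ ≡ 5 (mod 8). M₂ = 8, y₂ ≡ 2 (mod 5). r = 0×5×5 + 3×8×2 ≡ 8 (mod 40)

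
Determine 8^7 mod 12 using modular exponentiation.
By repeated squaring (mod 12): 8^{1}≡8, 8^{2}≡4, 8^{4}≡4. Then 8^{7} = 8^{4+2+1} ≡ 4 × 4 × 8 ≡ 8 (mod 12)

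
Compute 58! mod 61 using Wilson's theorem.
(60)! = (58)! × (59) × (60) ≡ -1 mod 61. So (58)! ≡ -1 × [(60)(59)]^(-1) ≡ 30 mod 61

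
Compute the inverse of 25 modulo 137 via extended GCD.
Extended GCD: 25(11) + 137(-2) = 1. So 25^(-1) ≡ 11 (mod 137). Verify: 25 × 11 = 275 ≡ 1 (mod 137)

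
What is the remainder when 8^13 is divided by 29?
By repeated squaring (mod 29): 8^{1}≡8, 8^{2}≡6, 8^{4}≡7, 8^{8}≡20. Then 8^{13} = 8^{8+4+1} ≡ 20 × 7 × 8 ≡ 18 (mod 29)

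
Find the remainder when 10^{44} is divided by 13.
By Fermat: 10^{12} ≡ 1 mod 13. 44 = 3×12 + 8. So 10^{44} ≡ 10^{8} ≡ 9 mod 13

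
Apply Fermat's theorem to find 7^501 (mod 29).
By Fermat: 7^{28} ≡ 1 (mod 29). 501 ≡ 25 (mod 28). So 7^{501} ≡ 7^{25} ≡ 23 (mod 29)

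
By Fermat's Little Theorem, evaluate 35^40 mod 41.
By Fermat's Little Theorem, 35^{40} ≡ 1 (mod 41) since 41 is prime and gcd(35, 41) = 1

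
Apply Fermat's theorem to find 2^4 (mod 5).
By Fermat's Little Theorem, 2^{4} ≡ 1 (mod 5) since 5 is prime and gcd(2, 5) = 1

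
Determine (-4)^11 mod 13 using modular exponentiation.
By repeated squaring mod 13: (-4)^{1}≡9, (-4)^{2}≡3, (-4)^{4}≡9, (-4)^{8}≡3. Then (-4)^{11} = (-4)^{8+2+1} ≡ 3 × 3 × 9 ≡ 3 mod 13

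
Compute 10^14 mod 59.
By repeated squaring (mod 59): 10^{1}≡10, 10^{2}≡41, 10^{4}≡29, 10^{8}≡15. Then 10^{14} = 10^{8+4+2} ≡ 15 × 29 × 41 ≡ 17 (mod 59)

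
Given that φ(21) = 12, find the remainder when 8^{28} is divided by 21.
By Euler: 8^{12} ≡ 1 mod 21 since gcd(8, 21) = 1. 28 = 2×12 + 4. So 8^{28} ≡ 8^{4} ≡ 1 mod 21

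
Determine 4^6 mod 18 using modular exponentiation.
By repeated squaring (mod 18): 4^{1}≡4, 4^{2}≡16, 4^{4}≡4. Then 4^{6} = 4^{4+2} ≡ 4 × 16 ≡ 10 (mod 18)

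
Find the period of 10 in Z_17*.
Powers of 10 mod 17: 10^1≡10, 10^2≡15, 10^3≡14, 10^4≡4, 10^5≡6, 10^6≡9, 10^7≡5, 10^8≡16, 10^9≡7, 10^10≡2, 10^11≡3, 10^12≡13, 10^13≡11, 10^14≡8, 10^15≡12, 10^16≡1. ord_17(10) = 16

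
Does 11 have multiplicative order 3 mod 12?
Powers of 11 mod 12: 11^1≡11, 11^2≡1. Already 11^2≡1, so the order is 2 < 3. No, the actual order is 2.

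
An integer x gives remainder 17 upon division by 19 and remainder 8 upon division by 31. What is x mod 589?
M = 19 × 31 = 589. M₁ = 31, y₁ ≡ 8 mod 19. M₂ = 19, y₂ ≡ 18 mod 31. x = 17×31×8 + 8×19×18 ≡ 473 mod 589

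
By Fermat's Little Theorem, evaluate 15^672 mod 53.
By Fermat: 15^{52} ≡ 1 (mod 53). 672 ≡ 48 (mod 52). So 15^{672} ≡ 15^{48} ≡ 16 (mod 53)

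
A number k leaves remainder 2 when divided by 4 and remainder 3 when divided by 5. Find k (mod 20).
M = 4 × 5 = 20. M₁ = 5, y₁ ≡ 1 (mod 4). M₂ = 4, y₂ ≡ 4 (mod 5). k = 2×5×1 + 3×4×4 ≡ 18 (mod 20)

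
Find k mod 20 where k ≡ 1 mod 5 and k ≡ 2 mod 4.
M = 5 × 4 = 20. M₁ = 4, y₁ ≡ 4 mod 5. M₂ = 5, y₂ ≡ 1 mod 4. k = 1×4×4 + 2×5×1 ≡ 6 mod 20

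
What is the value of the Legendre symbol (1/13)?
(1/13) = 1^{6} mod 13 = 1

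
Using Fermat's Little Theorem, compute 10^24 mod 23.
By Fermat: 10^{22} ≡ 1 (mod 23). So 10^{24} = 10^{22} · 10^{2} ≡ 10^{2} ≡ 8 (mod 23)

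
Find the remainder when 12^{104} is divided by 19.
By Fermat: 12^{18} ≡ 1 mod 19. 104 = 5×18 + 14. So 12^{104} ≡ 12^{14} ≡ 11 mod 19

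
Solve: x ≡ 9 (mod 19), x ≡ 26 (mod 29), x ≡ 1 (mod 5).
M = 19 × 29 × 5 = 2755. M₁ = 145, y₁ ≡ 8 (mod 19). M₂ = 95, y₂ ≡ 11 (mod 29). M₃ = 551, y₃ ≡ 1 (mod 5). x = 9×145×8 + 26×95×11 + 1×551×1 ≡ 2346 (mod 2755)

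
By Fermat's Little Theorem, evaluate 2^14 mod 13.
By Fermat: 2^{12} ≡ 1 mod 13. So 2^{14} = 2^{12} · 2^{2} ≡ 2^{2} ≡ 4 mod 13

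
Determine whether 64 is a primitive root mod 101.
64^{50} ≡ 1 (mod 101) and 50 < 100, so ord_101(64) = 50 ≠ 100 and 64 is not a primitive root.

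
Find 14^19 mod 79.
By repeated squaring mod 79: 14^{1}≡14, 14^{2}≡38, 14^{4}≡22, 14^{8}≡10, 14^{16}≡21. Then 14^{19} = 14^{16+2+1} ≡ 21 × 38 × 14 ≡ 33 mod 79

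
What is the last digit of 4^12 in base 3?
Using Fermat: 4^{2} ≡ 1 mod 3. 12 ≡ 0 mod 2. So 4^{12} ≡ 4^{0} ≡ 1 mod 3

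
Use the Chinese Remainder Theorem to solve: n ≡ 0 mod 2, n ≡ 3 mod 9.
M = 2 × 9 = 18. M₁ = 9, y₁ ≡ 1 mod 2. M₂ = 2, y₂ ≡ 5 mod 9. n = 0×9×1 + 3×2×5 ≡ 12 mod 18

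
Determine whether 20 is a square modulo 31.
By Euler's criterion: 20^{15} ≡ 1 (mod 31). Since this equals 1, 20 is a QR.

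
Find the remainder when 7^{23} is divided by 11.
By Fermat: 7^{10} ≡ 1 (mod 11). 23 = 2×10 + 3. So 7^{23} ≡ 7^{3} ≡ 2 (mod 11)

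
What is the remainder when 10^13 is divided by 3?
Using Fermat: 10^{2} ≡ 1 mod 3. 13 ≡ 1 mod 2. So 10^{13} ≡ 10^{1} ≡ 1 mod 3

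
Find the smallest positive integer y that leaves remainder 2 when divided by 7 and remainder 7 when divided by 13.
M = 7 × 13 = 91. M₁ = 13, y₁ ≡ 6 mod 7. M₂ = 7, y₂ ≡ 2 mod 13. y = 2×13×6 + 7×7×2 ≡ 72 mod 91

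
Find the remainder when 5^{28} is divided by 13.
By Fermat: 5^{12} ≡ 1 (mod 13). 28 = 2×12 + 4. So 5^{28} ≡ 5^{4} ≡ 1 (mod 13)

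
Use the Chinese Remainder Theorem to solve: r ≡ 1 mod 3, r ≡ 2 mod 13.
M = 3 × 13 = 39. M₁ = 13, y₁ ≡ 1 mod 3. M₂ = 3, y₂ ≡ 9 mod 13. r = 1×13×1 + 2×3×9 ≡ 28 mod 39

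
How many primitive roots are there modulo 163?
There are φ(163-1) = φ(162) = 54 primitive roots modulo 163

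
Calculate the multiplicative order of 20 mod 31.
Powers of 20 mod 31: 20^1≡20, 20^2≡28, 20^3≡2, 20^4≡9, 20^5≡25, 20^6≡4, 20^7≡18, 20^8≡19, 20^9≡8, 20^10≡5, 20^11≡7, 20^12≡16, 20^13≡10, 20^14≡14, 20^15≡1. ord_31(20) = 15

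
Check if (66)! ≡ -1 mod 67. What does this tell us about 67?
(66)! mod 67 = 66. Since this equals -1 mod 67, Wilson confirms 67 is prime.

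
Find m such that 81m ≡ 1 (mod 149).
Since 149 is prime, by Fermat 81^(-1) ≡ 81^{147} ≡ 46 (mod 149). Verify: 81 × 46 = 3726 ≡ 1 (mod 149)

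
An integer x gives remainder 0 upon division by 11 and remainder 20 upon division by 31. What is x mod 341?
M = 11 × 31 = 341. M₁ = 31, y₁ ≡ 5 mod 11. M₂ = 11, y₂ ≡ 17 mod 31. x = 0×31×5 + 20×11×17 ≡ 330 mod 341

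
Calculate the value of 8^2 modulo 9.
8^{2} = 64 ≡ 1 mod 9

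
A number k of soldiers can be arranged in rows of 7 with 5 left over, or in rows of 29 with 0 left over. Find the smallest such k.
M = 7 × 29 = 203. M₁ = 29, y₁ ≡ 1 (mod 7). M₂ = 7, y₂ ≡ 25 (mod 29). k = 5×29×1 + 0×7×25 ≡ 145 (mod 203)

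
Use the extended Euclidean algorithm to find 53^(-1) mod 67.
Extended GCD: 53(-24) + 67(19) = 1. So 53^(-1) ≡ -24 ≡ 43 (mod 67). Verify: 53 × 43 = 2279 ≡ 1 (mod 67)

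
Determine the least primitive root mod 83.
g = 2. For each prime q|82: 2^{41}≡82, 2^{2}≡4, none ≡ 1, so ord_83(2) = 82 and 2 is a primitive root.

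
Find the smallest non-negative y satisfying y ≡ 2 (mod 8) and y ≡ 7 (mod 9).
M = 8 × 9 = 72. M₁ = 9, y₁ ≡ 1 (mod 8). M₂ = 8, y₂ ≡ 8 (mod 9). y = 2×9×1 + 7×8×8 ≡ 34 (mod 72)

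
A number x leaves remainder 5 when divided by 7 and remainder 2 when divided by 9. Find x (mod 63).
M = 7 × 9 = 63. M₁ = 9, y₁ ≡ 4 (mod 7). M₂ = 7, y₂ ≡ 4 (mod 9). x = 5×9×4 + 2×7×4 ≡ 47 (mod 63)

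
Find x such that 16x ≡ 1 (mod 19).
Since 19 is prime, by Fermat 16^(-1) ≡ 16^{17} ≡ 6 (mod 19). Verify: 16 × 6 = 96 ≡ 1 (mod 19)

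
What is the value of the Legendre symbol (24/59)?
(24/59) = 24^{29} mod 59 = -1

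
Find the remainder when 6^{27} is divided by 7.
By Fermat: 6^{6} ≡ 1 (mod 7). 27 = 4×6 + 3. So 6^{27} ≡ 6^{3} ≡ 6 (mod 7)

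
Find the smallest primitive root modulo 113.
g = 3. Powers: [3, 9, 27, 81, 17, 51, 40, 7, 21, 63, ...] generates all 112 non-zero residues.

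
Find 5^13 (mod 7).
Using Fermat: 5^{6} ≡ 1 (mod 7). 13 ≡ 1 (mod 6). So 5^{13} ≡ 5^{1} ≡ 5 (mod 7)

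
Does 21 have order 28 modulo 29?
ord_29(21) divides 28. For each prime q|28: 21^{14}≡28, 21^{4}≡7, none ≡ 1. So 21 has order 28 and is a primitive root mod 29.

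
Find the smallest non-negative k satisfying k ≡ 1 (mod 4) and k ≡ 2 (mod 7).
M = 4 × 7 = 28. M₁ = 7, y₁ ≡ 3 (mod 4). M₂ = 4, y₂ ≡ 2 (mod 7). k = 1×7×3 + 2×4×2 ≡ 9 (mod 28)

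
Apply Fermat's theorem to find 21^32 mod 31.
By Fermat: 21^{30} ≡ 1 mod 31. So 21^{32} = 21^{30} · 21^{2} ≡ 21^{2} ≡ 7 mod 31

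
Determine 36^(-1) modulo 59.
Since 59 is prime, by Fermat 36^(-1) ≡ 36^{57} ≡ 41 mod 59. Verify: 36 × 41 = 1476 ≡ 1 mod 59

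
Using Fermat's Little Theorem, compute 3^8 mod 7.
By Fermat: 3^{6} ≡ 1 (mod 7). So 3^{8} = 3^{6} · 3^{2} ≡ 3^{2} ≡ 2 (mod 7)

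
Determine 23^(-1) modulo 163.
Since 163 is prime, by Fermat 23^(-1) ≡ 23^{161} ≡ 78 (mod 163). Verify: 23 × 78 = 1794 ≡ 1 (mod 163)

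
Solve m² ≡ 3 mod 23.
The square roots of 3 mod 23 are 16 and 7. Verify: 16² = 256 ≡ 3 mod 23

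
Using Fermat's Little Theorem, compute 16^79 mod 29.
By Fermat: 16^{28} ≡ 1 mod 29. 79 = 2×28 + 23. So 16^{79} ≡ 16^{23} ≡ 24 mod 29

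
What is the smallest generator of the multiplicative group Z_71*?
g = 7. For each prime q|70: 7^{35}≡70, 7^{14}≡54, 7^{10}≡45, none ≡ 1, so ord_71(7) = 70 and 7 is a primitive root.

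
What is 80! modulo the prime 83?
(82)! = (80)! × (81) × (82) ≡ -1 (mod 83). So (80)! ≡ -1 × [(82)(81)]^(-1) ≡ 41 (mod 83)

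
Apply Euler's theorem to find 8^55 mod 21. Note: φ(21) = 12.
By Euler: 8^{12} ≡ 1 mod 21 since gcd(8, 21) = 1. 55 = 4×12 + 7. So 8^{55} ≡ 8^{7} ≡ 8 mod 21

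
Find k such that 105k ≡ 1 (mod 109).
Since 109 is prime, by Fermat 105^(-1) ≡ 105^{107} ≡ 27 (mod 109). Verify: 105 × 27 = 2835 ≡ 1 (mod 109)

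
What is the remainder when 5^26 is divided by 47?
By repeated squaring mod 47: 5^{1}≡5, 5^{2}≡25, 5^{4}≡14, 5^{8}≡8, 5^{16}≡17. Then 5^{26} = 5^{16+8+2} ≡ 17 × 8 × 25 ≡ 16 mod 47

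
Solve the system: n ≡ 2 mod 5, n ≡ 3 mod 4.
M = 5 × 4 = 20. M₁ = 4, y₁ ≡ 4 mod 5. M₂ = 5, y₂ ≡ 1 mod 4. n = 2×4×4 + 3×5×1 ≡ 7 mod 20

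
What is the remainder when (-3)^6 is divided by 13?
By repeated squaring (mod 13): (-3)^{1}≡10, (-3)^{2}≡9, (-3)^{4}≡3. Then (-3)^{6} = (-3)^{4+2} ≡ 3 × 9 ≡ 1 (mod 13)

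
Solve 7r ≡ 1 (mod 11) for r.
Since 11 is prime, by Fermat 7^(-1) ≡ 7^{9} ≡ 8 (mod 11). Verify: 7 × 8 = 56 ≡ 1 (mod 11)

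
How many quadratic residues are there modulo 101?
Exactly half the non-zero residues mod a prime are QRs: (101-1)/2 = 50.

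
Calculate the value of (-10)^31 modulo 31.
Using Fermat: (-10)^{30} ≡ 1 mod 31. 31 ≡ 1 mod 30. So (-10)^{31} ≡ (-10)^{1} ≡ 21 mod 31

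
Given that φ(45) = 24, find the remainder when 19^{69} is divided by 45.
By Euler: 19^{24} ≡ 1 (mod 45) since gcd(19, 45) = 1. 69 = 2×24 + 21. So 19^{69} ≡ 19^{21} ≡ 19 (mod 45)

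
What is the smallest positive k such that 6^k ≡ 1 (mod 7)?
Powers of 6 mod 7: 6^1≡6, 6^2≡1. ord_7(6) = 2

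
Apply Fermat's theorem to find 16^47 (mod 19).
By Fermat: 16^{18} ≡ 1 (mod 19). 47 = 2×18 + 11. So 16^{47} ≡ 16^{11} ≡ 9 (mod 19)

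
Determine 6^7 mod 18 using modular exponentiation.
By repeated squaring (mod 18): 6^{1}≡6, 6^{2}≡0, 6^{4}≡0. Then 6^{7} = 6^{4+2+1} ≡ 0 × 0 × 6 ≡ 0 (mod 18)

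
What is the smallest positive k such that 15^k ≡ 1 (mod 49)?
Powers of 15 mod 49: 15^1≡15, 15^2≡29, 15^3≡43, 15^4≡8, 15^5≡22, 15^6≡36, 15^7≡1. So the order of 15 is 7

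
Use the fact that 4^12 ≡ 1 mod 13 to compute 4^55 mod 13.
By Fermat: 4^{12} ≡ 1 mod 13. 55 = 4×12 + 7. So 4^{55} ≡ 4^{7} ≡ 4 mod 13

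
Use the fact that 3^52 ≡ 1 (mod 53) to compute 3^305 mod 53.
By Fermat: 3^{52} ≡ 1 (mod 53). 305 ≡ 45 (mod 52). So 3^{305} ≡ 3^{45} ≡ 19 (mod 53)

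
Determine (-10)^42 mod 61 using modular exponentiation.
By repeated squaring mod 61: (-10)^{1}≡51, (-10)^{2}≡39, (-10)^{4}≡57, (-10)^{8}≡16, (-10)^{16}≡12, (-10)^{32}≡22. Then (-10)^{42} = (-10)^{32+8+2} ≡ 22 × 16 × 39 ≡ 3 mod 61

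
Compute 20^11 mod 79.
By repeated squaring mod 79: 20^{1}≡20, 20^{2}≡5, 20^{4}≡25, 20^{8}≡72. Then 20^{11} = 20^{8+2+1} ≡ 72 × 5 × 20 ≡ 11 mod 79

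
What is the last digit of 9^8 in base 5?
Using Fermat: 9^{4} ≡ 1 mod 5. 8 ≡ 0 mod 4. So 9^{8} ≡ 9^{0} ≡ 1 mod 5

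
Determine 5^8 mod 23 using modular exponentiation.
By repeated squaring (mod 23): 5^{1}≡5, 5^{2}≡2, 5^{4}≡4, 5^{8}≡16. So 5^{8} ≡ 16 (mod 23)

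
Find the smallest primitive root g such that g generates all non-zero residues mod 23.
g = 5. For each prime q|22: 5^{11}≡22, 5^{2}≡2, none ≡ 1, so ord_23(5) = 22 and 5 is a primitive root.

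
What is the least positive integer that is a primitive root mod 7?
g = 3. Powers: [3, 2, 6, 4, 5, 1] generates all 6 non-zero residues.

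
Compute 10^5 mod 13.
By repeated squaring (mod 13): 10^{1}≡10, 10^{2}≡9, 10^{4}≡3. Then 10^{5} = 10^{4+1} ≡ 3 × 10 ≡ 4 (mod 13)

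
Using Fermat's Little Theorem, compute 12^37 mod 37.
By Fermat: 12^{36} ≡ 1 mod 37. So 12^{37} = 12^{36} · 12^{1} ≡ 12^{1} ≡ 12 mod 37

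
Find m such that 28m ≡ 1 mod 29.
Since 29 is prime, by Fermat 28^(-1) ≡ 28^{27} ≡ 28 mod 29. Verify: 28 × 28 = 784 ≡ 1 mod 29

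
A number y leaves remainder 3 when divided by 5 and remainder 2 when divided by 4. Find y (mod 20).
M = 5 × 4 = 20. M₁ = 4, y₁ ≡ 4 (mod 5). M₂ = 5, y₂ ≡ 1 (mod 4). y = 3×4×4 + 2×5×1 ≡ 18 (mod 20)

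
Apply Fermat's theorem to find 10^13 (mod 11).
By Fermat: 10^{10} ≡ 1 (mod 11). So 10^{13} = 10^{10} · 10^{3} ≡ 10^{3} ≡ 10 (mod 11)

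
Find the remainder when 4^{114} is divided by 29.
By Fermat: 4^{28} ≡ 1 mod 29. 114 = 4×28 + 2. So 4^{114} ≡ 4^{2} ≡ 16 mod 29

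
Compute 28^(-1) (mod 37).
Since 37 is prime, by Fermat 28^(-1) ≡ 28^{35} ≡ 4 (mod 37). Verify: 28 × 4 = 112 ≡ 1 (mod 37)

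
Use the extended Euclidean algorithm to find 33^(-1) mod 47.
Extended GCD: 33(10) + 47(-7) = 1. So 33^(-1) ≡ 10 (mod 47). Verify: 33 × 10 = 330 ≡ 1 (mod 47)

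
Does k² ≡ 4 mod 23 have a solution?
By Euler's criterion: 4^{11} ≡ 1 mod 23. Since this equals 1, 4 is a QR.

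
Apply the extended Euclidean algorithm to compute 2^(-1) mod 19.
Extended GCD: 2(-9) + 19(1) = 1. So 2^(-1) ≡ -9 ≡ 10 mod 19. Verify: 2 × 10 = 20 ≡ 1 mod 19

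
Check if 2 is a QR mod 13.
By Euler's criterion: 2^{6} ≡ 12 (mod 13). Since this equals -1 (≡ 12), 2 is not a QR.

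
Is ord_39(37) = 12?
Powers of 37 mod 39: 37^1≡37, 37^2≡4, 37^3≡31, 37^4≡16, 37^5≡7, 37^6≡25, 37^7≡28, 37^8≡22, 37^9≡34, 37^10≡10, 37^11≡19, 37^12≡1. First k with 37^k≡1 is k=12. Yes, ord_39(37) = 12.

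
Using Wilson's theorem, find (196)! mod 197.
By Wilson's theorem, (196)! ≡ -1 ≡ 196 mod 197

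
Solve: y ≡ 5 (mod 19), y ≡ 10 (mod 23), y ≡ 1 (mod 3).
M = 19 × 23 × 3 = 1311. M₁ = 69, y₁ ≡ 8 (mod 19). M₂ = 57, y₂ ≡ 21 (mod 23). M₃ = 437, y₃ ≡ 2 (mod 3). y = 5×69×8 + 10×57×21 + 1×437×2 ≡ 1183 (mod 1311)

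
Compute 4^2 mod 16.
4^{2} = 16 ≡ 0 (mod 16)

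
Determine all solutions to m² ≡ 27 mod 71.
The square roots of 27 mod 71 are 58 and 13. Verify: 58² = 3364 ≡ 27 mod 71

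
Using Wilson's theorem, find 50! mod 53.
(52)! = (50)! × (51) × (52) ≡ -1 (mod 53). So (50)! ≡ -1 × [(52)(51)]^(-1) ≡ 26 (mod 53)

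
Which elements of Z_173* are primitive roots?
There are φ(172) = 84 primitive roots mod 173: {2, 3, 5, 7, 8, 11, 12, 17, 18, 19, 20, 26, 27, 28, 30, 32, 39, 42, 44, 45, 46, 48, 50, 53, 58, 59, 61, 62, 63, 65, 66, 68, 69, 70, 71, 72, 74, 75, 76, 79, 82, 86, 87, 91, 94, 97, 98, 99, 101, 102, 103, 104, 105, 107, 108, 110, 111, 112, 114, 115, 120, 123, 125, 127, 128, 129, 131, 134, 141, 143, 145, 146, 147, 153, 154, 155, 156, 161, 162, 165, 166, 168, 170, 171}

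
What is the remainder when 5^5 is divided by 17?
By repeated squaring mod 17: 5^{1}≡5, 5^{2}≡8, 5^{4}≡13. Then 5^{5} = 5^{4+1} ≡ 13 × 5 ≡ 14 mod 17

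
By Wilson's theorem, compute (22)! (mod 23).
By Wilson's theorem, (22)! ≡ -1 ≡ 22 (mod 23)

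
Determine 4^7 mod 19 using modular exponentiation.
By repeated squaring mod 19: 4^{1}≡4, 4^{2}≡16, 4^{4}≡9. Then 4^{7} = 4^{4+2+1} ≡ 9 × 16 × 4 ≡ 6 mod 19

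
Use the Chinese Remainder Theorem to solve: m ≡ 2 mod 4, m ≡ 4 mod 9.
M = 4 × 9 = 36. M₁ = 9, y₁ ≡ 1 mod 4. M₂ = 4, y₂ ≡ 7 mod 9. m = 2×9×1 + 4×4×7 ≡ 22 mod 36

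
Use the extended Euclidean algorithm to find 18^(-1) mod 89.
Extended GCD: 18(5) + 89(-1) = 1. So 18^(-1) ≡ 5 mod 89. Verify: 18 × 5 = 90 ≡ 1 mod 89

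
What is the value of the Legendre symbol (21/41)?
(21/41) = 21^{20} mod 41 = 1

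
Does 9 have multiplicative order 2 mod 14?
Powers of 9 mod 14: 9^1≡9, 9^2≡11, 9^3≡1. 9^2≡11≢1, so ord ≠ 2. No, the actual order is 3.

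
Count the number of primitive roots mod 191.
A prime p has φ(p-1) primitive roots; here φ(190) = 72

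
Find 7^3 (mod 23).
7^{3} = 343 ≡ 21 (mod 23)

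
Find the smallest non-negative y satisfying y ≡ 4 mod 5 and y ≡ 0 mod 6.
M = 5 × 6 = 30. M₁ = 6, y₁ ≡ 1 mod 5. M₂ = 5, y₂ ≡ 5 mod 6. y = 4×6×1 + 0×5×5 ≡ 24 mod 30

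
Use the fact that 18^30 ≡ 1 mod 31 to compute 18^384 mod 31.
By Fermat: 18^{30} ≡ 1 mod 31. 384 ≡ 24 mod 30. So 18^{384} ≡ 18^{24} ≡ 2 mod 31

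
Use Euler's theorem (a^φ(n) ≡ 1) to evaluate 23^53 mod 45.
By Euler: 23^{24} ≡ 1 (mod 45) since gcd(23, 45) = 1. 53 = 2×24 + 5. So 23^{53} ≡ 23^{5} ≡ 38 (mod 45)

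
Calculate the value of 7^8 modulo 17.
By repeated squaring (mod 17): 7^{1}≡7, 7^{2}≡15, 7^{4}≡4, 7^{8}≡16. So 7^{8} ≡ 16 (mod 17)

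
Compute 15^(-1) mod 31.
Since 31 is prime, by Fermat 15^(-1) ≡ 15^{29} ≡ 29 mod 31. Verify: 15 × 29 = 435 ≡ 1 mod 31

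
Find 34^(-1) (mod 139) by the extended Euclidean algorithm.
Extended GCD: 34(45) + 139(-11) = 1. So 34^(-1) ≡ 45 (mod 139). Verify: 34 × 45 = 1530 ≡ 1 (mod 139)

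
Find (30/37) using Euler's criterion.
(30/37) = 30^{18} mod 37 = 1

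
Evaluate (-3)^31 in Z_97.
By repeated squaring (mod 97): (-3)^{1}≡94, (-3)^{2}≡9, (-3)^{4}≡81, (-3)^{8}≡62, (-3)^{16}≡61. Then (-3)^{31} = (-3)^{16+8+4+2+1} ≡ 61 × 62 × 81 × 9 × 94 ≡ 53 (mod 97)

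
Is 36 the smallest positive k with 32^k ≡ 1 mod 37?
Powers of 32 mod 37: 32^1≡32, 32^2≡25, 32^3≡23, 32^4≡33, 32^5≡20, 32^6≡11, 32^7≡19, 32^8≡16, 32^9≡31, 32^10≡30, 32^11≡35, 32^12≡10, 32^13≡24, 32^14≡28, 32^15≡8, 32^16≡34, 32^17≡15, 32^18≡36, 32^19≡5, 32^20≡12, 32^21≡14, 32^22≡4, 32^23≡17, 32^24≡26, 32^25≡18, 32^26≡21, 32^27≡6, 32^28≡7, 32^29≡2, 32^30≡27, 32^31≡13, 32^32≡9, 32^33≡29, 32^34≡3, 32^35≡22, 32^36≡1. First k with 32^k≡1 is k=36. Yes, ord_37(32) = 36.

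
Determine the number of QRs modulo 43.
Exactly half the non-zero residues mod a prime are QRs: (43-1)/2 = 21.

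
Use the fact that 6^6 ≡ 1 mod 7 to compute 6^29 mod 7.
By Fermat: 6^{6} ≡ 1 mod 7. 29 = 4×6 + 5. So 6^{29} ≡ 6^{5} ≡ 6 mod 7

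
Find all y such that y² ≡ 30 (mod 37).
The square roots of 30 mod 37 are 17 and 20. Verify: 17² = 289 ≡ 30 (mod 37)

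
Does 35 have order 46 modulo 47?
ord_47(35) divides 46. For each prime q|46: 35^{23}≡46, 35^{2}≡3, none ≡ 1. So 35 has order 46 and is a primitive root mod 47.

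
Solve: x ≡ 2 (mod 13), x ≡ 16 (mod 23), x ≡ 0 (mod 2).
M = 13 × 23 × 2 = 598. M₁ = 46, y₁ ≡ 2 (mod 13). M₂ = 26, y₂ ≡ 8 (mod 23). M₃ = 299, y₃ ≡ 1 (mod 2). x = 2×46×2 + 16×26×8 + 0×299×1 ≡ 522 (mod 598)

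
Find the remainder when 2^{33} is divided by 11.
By Fermat: 2^{10} ≡ 1 (mod 11). 33 = 3×10 + 3. So 2^{33} ≡ 2^{3} ≡ 8 (mod 11)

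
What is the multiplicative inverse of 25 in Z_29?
Since 29 is prime, by Fermat 25^(-1) ≡ 25^{27} ≡ 7 mod 29. Verify: 25 × 7 = 175 ≡ 1 mod 29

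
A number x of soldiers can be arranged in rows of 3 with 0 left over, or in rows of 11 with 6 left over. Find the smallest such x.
M = 3 × 11 = 33. M₁ = 11, y₁ ≡ 2 (mod 3). M₂ = 3, y₂ ≡ 4 (mod 11). x = 0×11×2 + 6×3×4 ≡ 6 (mod 33)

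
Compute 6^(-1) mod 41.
Since 41 is prime, by Fermat 6^(-1) ≡ 6^{39} ≡ 7 mod 41. Verify: 6 × 7 = 42 ≡ 1 mod 41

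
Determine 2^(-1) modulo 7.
Since 7 is prime, by Fermat 2^(-1) ≡ 2^{5} ≡ 4 (mod 7). Verify: 2 × 4 = 8 ≡ 1 (mod 7)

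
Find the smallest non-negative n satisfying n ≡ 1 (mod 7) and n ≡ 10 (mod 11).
M = 7 × 11 = 77. M₁ = 11, y₁ ≡ 2 (mod 7). M₂ = 7, y₂ ≡ 8 (mod 11). n = 1×11×2 + 10×7×8 ≡ 43 (mod 77)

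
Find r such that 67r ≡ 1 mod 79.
Since 79 is prime, by Fermat 67^(-1) ≡ 67^{77} ≡ 46 mod 79. Verify: 67 × 46 = 3082 ≡ 1 mod 79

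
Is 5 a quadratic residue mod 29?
By Euler's criterion: 5^{14} ≡ 1 (mod 29). Since this equals 1, 5 is a QR.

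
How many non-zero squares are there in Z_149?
Exactly half the non-zero residues mod a prime are QRs: (149-1)/2 = 74.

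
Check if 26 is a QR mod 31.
By Euler's criterion: 26^{15} ≡ 30 (mod 31). Since this equals -1 (≡ 30), 26 is not a QR.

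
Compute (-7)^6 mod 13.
By repeated squaring mod 13: (-7)^{1}≡6, (-7)^{2}≡10, (-7)^{4}≡9. Then (-7)^{6} = (-7)^{4+2} ≡ 9 × 10 ≡ 12 mod 13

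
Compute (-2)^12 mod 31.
By repeated squaring (mod 31): (-2)^{1}≡29, (-2)^{2}≡4, (-2)^{4}≡16, (-2)^{8}≡8. Then (-2)^{12} = (-2)^{8+4} ≡ 8 × 16 ≡ 4 (mod 31)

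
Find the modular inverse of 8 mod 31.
Since 31 is prime, by Fermat 8^(-1) ≡ 8^{29} ≡ 4 (mod 31). Verify: 8 × 4 = 32 ≡ 1 (mod 31)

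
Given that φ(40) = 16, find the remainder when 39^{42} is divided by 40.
By Euler: 39^{16} ≡ 1 mod 40 since gcd(39, 40) = 1. 42 = 2×16 + 10. So 39^{42} ≡ 39^{10} ≡ 1 mod 40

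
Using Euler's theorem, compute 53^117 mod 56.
By Euler: 53^{24} ≡ 1 mod 56 since gcd(53, 56) = 1. 117 = 4×24 + 21. So 53^{117} ≡ 53^{21} ≡ 29 mod 56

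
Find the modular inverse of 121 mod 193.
Since 193 is prime, by Fermat 121^(-1) ≡ 121^{191} ≡ 67 (mod 193). Verify: 121 × 67 = 8107 ≡ 1 (mod 193)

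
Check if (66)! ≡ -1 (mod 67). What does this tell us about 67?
(66)! mod 67 = 66. Since this equals -1 (mod 67), Wilson confirms 67 is prime.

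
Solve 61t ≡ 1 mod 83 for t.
Since 83 is prime, by Fermat 61^(-1) ≡ 61^{81} ≡ 49 mod 83. Verify: 61 × 49 = 2989 ≡ 1 mod 83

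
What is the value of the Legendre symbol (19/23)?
(19/23) = 19^{11} mod 23 = -1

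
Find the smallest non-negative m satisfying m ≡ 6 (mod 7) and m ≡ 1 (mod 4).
M = 7 × 4 = 28. M₁ = 4, y₁ ≡ 2 (mod 7). M₂ = 7, y₂ ≡ 3 (mod 4). m = 6×4×2 + 1×7×3 ≡ 13 (mod 28)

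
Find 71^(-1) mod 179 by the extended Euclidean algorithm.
Extended GCD: 71(58) + 179(-23) = 1. So 71^(-1) ≡ 58 mod 179. Verify: 71 × 58 = 4118 ≡ 1 mod 179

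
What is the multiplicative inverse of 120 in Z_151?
Since 151 is prime, by Fermat 120^(-1) ≡ 120^{149} ≡ 112 mod 151. Verify: 120 × 112 = 13440 ≡ 1 mod 151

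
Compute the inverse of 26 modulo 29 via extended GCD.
Extended GCD: 26(-10) + 29(9) = 1. So 26^(-1) ≡ -10 ≡ 19 mod 29. Verify: 26 × 19 = 494 ≡ 1 mod 29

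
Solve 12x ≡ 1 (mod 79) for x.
Since 79 is prime, by Fermat 12^(-1) ≡ 12^{77} ≡ 33 (mod 79). Verify: 12 × 33 = 396 ≡ 1 (mod 79)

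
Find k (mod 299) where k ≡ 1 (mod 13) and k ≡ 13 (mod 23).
M = 13 × 23 = 299. M₁ = 23, y₁ ≡ 4 (mod 13). M₂ = 13, y₂ ≡ 16 (mod 23). k = 1×23×4 + 13×13×16 ≡ 105 (mod 299)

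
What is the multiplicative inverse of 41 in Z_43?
Since 43 is prime, by Fermat 41^(-1) ≡ 41^{41} ≡ 21 (mod 43). Verify: 41 × 21 = 861 ≡ 1 (mod 43)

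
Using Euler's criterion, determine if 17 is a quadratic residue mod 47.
By Euler's criterion: 17^{23} ≡ 1 (mod 47). Since this equals 1, 17 is a QR.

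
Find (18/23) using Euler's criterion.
(18/23) = 18^{11} mod 23 = 1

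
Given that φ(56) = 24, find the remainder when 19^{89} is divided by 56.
By Euler: 19^{24} ≡ 1 (mod 56) since gcd(19, 56) = 1. 89 = 3×24 + 17. So 19^{89} ≡ 19^{17} ≡ 3 (mod 56)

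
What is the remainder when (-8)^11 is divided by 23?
By repeated squaring (mod 23): (-8)^{1}≡15, (-8)^{2}≡18, (-8)^{4}≡2, (-8)^{8}≡4. Then (-8)^{11} = (-8)^{8+2+1} ≡ 4 × 18 × 15 ≡ 22 (mod 23)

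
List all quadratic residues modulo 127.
Squares in Z_127*: {1, 2, 4, 8, 9, 11, 13, 15, 16, 17, 18, 19, 21, 22, 25, 26, 30, 31, 32, 34, 35, 36, 37, 38, 41, 42, 44, 47, 49, 50, 52, 60, 61, 62, 64, 68, 69, 70, 71, 72, 73, 74, 76, 79, 81, 82, 84, 87, 88, 94, 98, 99, 100, 103, 104, 107, 113, 115, 117, 120, 121, 122, 124}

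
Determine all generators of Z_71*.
There are φ(70) = 24 primitive roots mod 71: {7, 11, 13, 21, 22, 28, 31, 33, 35, 42, 44, 47, 52, 53, 55, 56, 59, 61, 62, 63, 65, 67, 68, 69}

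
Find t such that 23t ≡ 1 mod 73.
Since 73 is prime, by Fermat 23^(-1) ≡ 23^{71} ≡ 54 mod 73. Verify: 23 × 54 = 1242 ≡ 1 mod 73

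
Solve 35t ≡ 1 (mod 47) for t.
Since 47 is prime, by Fermat 35^(-1) ≡ 35^{45} ≡ 43 (mod 47). Verify: 35 × 43 = 1505 ≡ 1 (mod 47)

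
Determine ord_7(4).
Powers of 4 mod 7: 4^1≡4, 4^2≡2, 4^3≡1. So the order of 4 is 3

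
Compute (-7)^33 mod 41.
By repeated squaring (mod 41): (-7)^{1}≡34, (-7)^{2}≡8, (-7)^{4}≡23, (-7)^{8}≡37, (-7)^{16}≡16, (-7)^{32}≡10. Then (-7)^{33} = (-7)^{32+1} ≡ 10 × 34 ≡ 12 (mod 41)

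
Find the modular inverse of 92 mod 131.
Since 131 is prime, by Fermat 92^(-1) ≡ 92^{129} ≡ 47 (mod 131). Verify: 92 × 47 = 4324 ≡ 1 (mod 131)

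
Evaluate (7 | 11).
(7/11) = 7^{5} mod 11 = -1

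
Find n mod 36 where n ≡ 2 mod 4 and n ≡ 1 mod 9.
M = 4 × 9 = 36. M₁ = 9, y₁ ≡ 1 mod 4. M₂ = 4, y₂ ≡ 7 mod 9. n = 2×9×1 + 1×4×7 ≡ 10 mod 36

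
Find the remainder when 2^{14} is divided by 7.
By Fermat: 2^{6} ≡ 1 mod 7. 14 = 2×6 + 2. So 2^{14} ≡ 2^{2} ≡ 4 mod 7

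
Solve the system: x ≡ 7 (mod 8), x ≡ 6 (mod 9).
M = 8 × 9 = 72. M₁ = 9, y₁ ≡ 1 (mod 8). M₂ = 8, y₂ ≡ 8 (mod 9). x = 7×9×1 + 6×8×8 ≡ 15 (mod 72)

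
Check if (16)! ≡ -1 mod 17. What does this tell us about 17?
(16)! mod 17 = 16. Since this equals -1 mod 17, Wilson confirms 17 is prime.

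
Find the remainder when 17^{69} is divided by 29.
By Fermat: 17^{28} ≡ 1 (mod 29). 69 = 2×28 + 13. So 17^{69} ≡ 17^{13} ≡ 17 (mod 29)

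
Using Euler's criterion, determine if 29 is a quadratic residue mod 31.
By Euler's criterion: 29^{15} ≡ 30 mod 31. Since this equals -1 (≡ 30), 29 is not a QR.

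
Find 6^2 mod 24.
6^{2} = 36 ≡ 12 mod 24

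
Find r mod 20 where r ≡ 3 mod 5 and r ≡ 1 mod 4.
M = 5 × 4 = 20. M₁ = 4, y₁ ≡ 4 mod 5. M₂ = 5, y₂ ≡ 1 mod 4. r = 3×4×4 + 1×5×1 ≡ 13 mod 20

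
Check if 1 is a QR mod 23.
By Euler's criterion: 1^{11} ≡ 1 mod 23. Since this equals 1, 1 is a QR.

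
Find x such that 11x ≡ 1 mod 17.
Since 17 is prime, by Fermat 11^(-1) ≡ 11^{15} ≡ 14 mod 17. Verify: 11 × 14 = 154 ≡ 1 mod 17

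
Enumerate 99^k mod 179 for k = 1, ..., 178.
99^1, 99^2, ..., 99^{178} mod 179: [99, 135, 119, 146, 134, 20, 11, 15, 53, 56, 174, 42, 41, 121, 165, 46, 79, 124, 104, 93, 78, 25, 148, 153, 111, 70, 128, 142, 96, 17, 72, 147, 54, 155, 130, 161, 8, 76, 6, 57, 94, 177, 160, 88, 120, 66, 90, 139, 157, 149, 73, 67, 10, 95, 97, 116, 28, 87, 21, 110, 150, 172, 23, 129, 62, 52, 136, 39, 102, 74, 166, 145, 35, 64, 71, 48, 98, 36, 163, 27, 167, 65, 170, 4, 38, 3, 118, 47, 178, 80, 44, 60, 33, 45, 159, 168, 164, 126, 123, 5, 137, 138, 58, 14, 133, 100, 55, 75, 86, 101, 154, 31, 26, 68, 109, 51, 37, 83, 162, 107, 32, 125, 24, 49, 18, 171, 103, 173, 122, 85, 2, 19, 91, 59, 113, 89, 40, 22, 30, 106, 112, 169, 84, 82, 63, 151, 92, 158, 69, 29, 7, 156, 50, 117, 127, 43, 140, 77, 105, 13, 34, 144, 115, 108, 131, 81, 143, 16, 152, 12, 114, 9, 175, 141, 176, 61, 132, 1]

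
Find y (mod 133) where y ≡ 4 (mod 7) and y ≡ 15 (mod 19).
M = 7 × 19 = 133. M₁ = 19, y₁ ≡ 3 (mod 7). M₂ = 7, y₂ ≡ 11 (mod 19). y = 4×19×3 + 15×7×11 ≡ 53 (mod 133)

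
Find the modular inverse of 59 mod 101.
Since 101 is prime, by Fermat 59^(-1) ≡ 59^{99} ≡ 12 mod 101. Verify: 59 × 12 = 708 ≡ 1 mod 101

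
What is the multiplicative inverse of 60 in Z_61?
Since 61 is prime, by Fermat 60^(-1) ≡ 60^{59} ≡ 60 (mod 61). Verify: 60 × 60 = 3600 ≡ 1 (mod 61)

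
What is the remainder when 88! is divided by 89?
By Wilson's theorem, (88)! ≡ -1 ≡ 88 (mod 89)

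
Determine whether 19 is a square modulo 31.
By Euler's criterion: 19^{15} ≡ 1 (mod 31). Since this equals 1, 19 is a QR.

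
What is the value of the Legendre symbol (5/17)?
(5/17) = 5^{8} mod 17 = -1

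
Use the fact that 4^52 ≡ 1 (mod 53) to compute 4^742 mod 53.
By Fermat: 4^{52} ≡ 1 (mod 53). 742 ≡ 14 (mod 52). So 4^{742} ≡ 4^{14} ≡ 49 (mod 53)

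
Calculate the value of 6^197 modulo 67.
Using Fermat: 6^{66} ≡ 1 mod 67. 197 ≡ 65 mod 66. So 6^{197} ≡ 6^{65} ≡ 56 mod 67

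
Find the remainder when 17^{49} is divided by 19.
By Fermat: 17^{18} ≡ 1 mod 19. 49 = 2×18 + 13. So 17^{49} ≡ 17^{13} ≡ 16 mod 19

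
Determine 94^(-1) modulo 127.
Since 127 is prime, by Fermat 94^(-1) ≡ 94^{125} ≡ 50 (mod 127). Verify: 94 × 50 = 4700 ≡ 1 (mod 127)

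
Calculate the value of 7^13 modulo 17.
By repeated squaring mod 17: 7^{1}≡7, 7^{2}≡15, 7^{4}≡4, 7^{8}≡16. Then 7^{13} = 7^{8+4+1} ≡ 16 × 4 × 7 ≡ 6 mod 17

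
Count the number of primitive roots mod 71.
There are φ(71-1) = φ(70) = 24 primitive roots modulo 71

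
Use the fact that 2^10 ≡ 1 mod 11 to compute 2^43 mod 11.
By Fermat: 2^{10} ≡ 1 mod 11. 43 = 4×10 + 3. So 2^{43} ≡ 2^{3} ≡ 8 mod 11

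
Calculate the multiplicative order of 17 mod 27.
Powers of 17 mod 27: 17^1≡17, 17^2≡19, 17^3≡26, 17^4≡10, 17^5≡8, 17^6≡1. ord_27(17) = 6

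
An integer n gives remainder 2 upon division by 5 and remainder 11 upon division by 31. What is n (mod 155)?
M = 5 × 31 = 155. M₁ = 31, y₁ ≡ 1 (mod 5). M₂ = 5, y₂ ≡ 25 (mod 31). n = 2×31×1 + 11×5×25 ≡ 42 (mod 155)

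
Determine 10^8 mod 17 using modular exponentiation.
By repeated squaring mod 17: 10^{1}≡10, 10^{2}≡15, 10^{4}≡4, 10^{8}≡16. So 10^{8} ≡ 16 mod 17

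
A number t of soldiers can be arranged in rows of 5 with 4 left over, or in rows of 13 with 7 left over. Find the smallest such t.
M = 5 × 13 = 65. M₁ = 13, y₁ ≡ 2 (mod 5). M₂ = 5, y₂ ≡ 8 (mod 13). t = 4×13×2 + 7×5×8 ≡ 59 (mod 65)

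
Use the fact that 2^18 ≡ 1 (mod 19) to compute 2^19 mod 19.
By Fermat: 2^{18} ≡ 1 (mod 19). So 2^{19} = 2^{18} · 2^{1} ≡ 2^{1} ≡ 2 (mod 19)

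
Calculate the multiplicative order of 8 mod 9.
Powers of 8 mod 9: 8^1≡8, 8^2≡1. Order = 2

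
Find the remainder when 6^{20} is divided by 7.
By Fermat: 6^{6} ≡ 1 (mod 7). 20 = 3×6 + 2. So 6^{20} ≡ 6^{2} ≡ 1 (mod 7)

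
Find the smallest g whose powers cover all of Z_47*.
g = 5. For each prime q|46: 5^{23}≡46, 5^{2}≡25, none ≡ 1, so ord_47(5) = 46 and 5 is a primitive root.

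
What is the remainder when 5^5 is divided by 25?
By repeated squaring (mod 25): 5^{1}≡5, 5^{2}≡0, 5^{4}≡0. Then 5^{5} = 5^{4+1} ≡ 0 × 5 ≡ 0 (mod 25)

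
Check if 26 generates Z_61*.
ord_61(26) divides 60. For each prime q|60: 26^{30}≡60, 26^{20}≡13, 26^{12}≡9, none ≡ 1. So 26 has order 60 and is a primitive root mod 61.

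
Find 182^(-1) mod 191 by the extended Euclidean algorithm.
Extended GCD: 182(-85) + 191(81) = 1. So 182^(-1) ≡ -85 ≡ 106 mod 191. Verify: 182 × 106 = 19292 ≡ 1 mod 191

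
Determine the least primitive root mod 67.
g = 2. Powers: [2, 4, 8, 16, 32, 64, 61, 55, ...] generates all 66 non-zero residues.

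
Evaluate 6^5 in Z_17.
By repeated squaring mod 17: 6^{1}≡6, 6^{2}≡2, 6^{4}≡4. Then 6^{5} = 6^{4+1} ≡ 4 × 6 ≡ 7 mod 17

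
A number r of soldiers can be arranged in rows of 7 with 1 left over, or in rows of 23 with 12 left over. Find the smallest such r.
M = 7 × 23 = 161. M₁ = 23, y₁ ≡ 4 (mod 7). M₂ = 7, y₂ ≡ 10 (mod 23). r = 1×23×4 + 12×7×10 ≡ 127 (mod 161)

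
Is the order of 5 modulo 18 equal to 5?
Powers of 5 mod 18: 5^1≡5, 5^2≡7, 5^3≡17, 5^4≡13, 5^5≡11, 5^6≡1. 5^5≡11≢1, so ord ≠ 5. No, the actual order is 6.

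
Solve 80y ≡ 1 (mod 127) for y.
Since 127 is prime, by Fermat 80^(-1) ≡ 80^{125} ≡ 27 (mod 127). Verify: 80 × 27 = 2160 ≡ 1 (mod 127)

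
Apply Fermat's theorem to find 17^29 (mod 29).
By Fermat: 17^{28} ≡ 1 (mod 29). So 17^{29} = 17^{28} · 17^{1} ≡ 17^{1} ≡ 17 (mod 29)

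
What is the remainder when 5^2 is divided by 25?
5^{2} = 25 ≡ 0 mod 25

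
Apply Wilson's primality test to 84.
(83)! mod 84 = 0. Since 0 ≢ -1 (mod 84), 84 is not prime.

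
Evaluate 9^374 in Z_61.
Using Fermat: 9^{60} ≡ 1 mod 61. 374 ≡ 14 mod 60. So 9^{374} ≡ 9^{14} ≡ 34 mod 61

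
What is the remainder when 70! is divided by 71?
By Wilson's theorem, (70)! ≡ -1 ≡ 70 (mod 71)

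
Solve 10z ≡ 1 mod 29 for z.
Since 29 is prime, by Fermat 10^(-1) ≡ 10^{27} ≡ 3 mod 29. Verify: 10 × 3 = 30 ≡ 1 mod 29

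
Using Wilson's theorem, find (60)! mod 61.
By Wilson's theorem, (60)! ≡ -1 ≡ 60 (mod 61)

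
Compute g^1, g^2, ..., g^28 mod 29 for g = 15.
15^1, 15^2, ..., 15^{28} mod 29: [15, 22, 11, 20, 10, 5, 17, 23, 26, 13, 21, 25, 27, 28, 14, 7, 18, 9, 19, 24, 12, 6, 3, 16, 8, 4, 2, 1]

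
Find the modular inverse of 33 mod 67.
Since 67 is prime, by Fermat 33^(-1) ≡ 33^{65} ≡ 65 mod 67. Verify: 33 × 65 = 2145 ≡ 1 mod 67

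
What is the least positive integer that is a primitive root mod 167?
g = 5. For each prime q|166: 5^{83}≡166, 5^{2}≡25, none ≡ 1, so ord_167(5) = 166 and 5 is a primitive root.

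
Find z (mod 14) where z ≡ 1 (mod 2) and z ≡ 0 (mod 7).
M = 2 × 7 = 14. M₁ = 7, y₁ ≡ 1 (mod 2). M₂ = 2, y₂ ≡ 4 (mod 7). z = 1×7×1 + 0×2×4 ≡ 7 (mod 14)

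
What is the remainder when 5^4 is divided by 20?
5^{4} = 625 ≡ 5 (mod 20)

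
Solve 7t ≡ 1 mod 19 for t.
Since 19 is prime, by Fermat 7^(-1) ≡ 7^{17} ≡ 11 mod 19. Verify: 7 × 11 = 77 ≡ 1 mod 19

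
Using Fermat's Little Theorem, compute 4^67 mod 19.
By Fermat: 4^{18} ≡ 1 (mod 19). 67 = 3×18 + 13. So 4^{67} ≡ 4^{13} ≡ 9 (mod 19)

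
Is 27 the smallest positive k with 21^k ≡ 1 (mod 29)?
Powers of 21 mod 29: 21^1≡21, 21^2≡6, 21^3≡10, 21^4≡7, 21^5≡2, 21^6≡13, 21^7≡12, 21^8≡20, 21^9≡14, 21^10≡4, 21^11≡26, 21^12≡24, 21^13≡11, 21^14≡28, 21^15≡8, 21^16≡23, 21^17≡19, 21^18≡22, 21^19≡27, 21^20≡16, 21^21≡17, 21^22≡9, 21^23≡15, 21^24≡25, 21^25≡3, 21^26≡5, 21^27≡18, 21^28≡1. 21^27≡18≢1, so ord ≠ 27. No, the actual order is 28.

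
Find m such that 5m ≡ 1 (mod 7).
Since 7 is prime, by Fermat 5^(-1) ≡ 5^{5} ≡ 3 (mod 7). Verify: 5 × 3 = 15 ≡ 1 (mod 7)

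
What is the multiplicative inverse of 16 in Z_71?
Since 71 is prime, by Fermat 16^(-1) ≡ 16^{69} ≡ 40 mod 71. Verify: 16 × 40 = 640 ≡ 1 mod 71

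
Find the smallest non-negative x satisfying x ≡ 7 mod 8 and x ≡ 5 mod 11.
M = 8 × 11 = 88. M₁ = 11, y₁ ≡ 3 mod 8. M₂ = 8, y₂ ≡ 7 mod 11. x = 7×11×3 + 5×8×7 ≡ 71 mod 88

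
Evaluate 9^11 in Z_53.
By repeated squaring (mod 53): 9^{1}≡9, 9^{2}≡28, 9^{4}≡42, 9^{8}≡15. Then 9^{11} = 9^{8+2+1} ≡ 15 × 28 × 9 ≡ 17 (mod 53)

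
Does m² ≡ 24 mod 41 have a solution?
By Euler's criterion: 24^{20} ≡ 40 mod 41. Since this equals -1 (≡ 40), 24 is not a QR.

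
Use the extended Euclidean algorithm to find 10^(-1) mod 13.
Extended GCD: 10(4) + 13(-3) = 1. So 10^(-1) ≡ 4 mod 13. Verify: 10 × 4 = 40 ≡ 1 mod 13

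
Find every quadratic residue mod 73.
QRs mod 73: {1, 2, 3, 4, 6, 8, 9, 12, 16, 18, 19, 23, 24, 25, 27, 32, 35, 36, 37, 38, 41, 46, 48, 49, 50, 54, 55, 57, 61, 64, 65, 67, 69, 70, 71, 72}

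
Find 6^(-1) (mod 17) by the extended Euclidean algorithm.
Extended GCD: 6(3) + 17(-1) = 1. So 6^(-1) ≡ 3 (mod 17). Verify: 6 × 3 = 18 ≡ 1 (mod 17)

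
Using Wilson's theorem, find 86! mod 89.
(88)! = (86)! × (87) × (88) ≡ -1 (mod 89). So (86)! ≡ -1 × [(88)(87)]^(-1) ≡ 44 (mod 89)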